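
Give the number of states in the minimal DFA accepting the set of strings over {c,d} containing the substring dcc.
By Myhill–Nerode, count the distinguishable equivalence classes: 4 classes — one per longest suffix of the input that is a prefix of 'dcc' (lengths 0 through 2), plus an absorbing 'already seen dcc' class.
4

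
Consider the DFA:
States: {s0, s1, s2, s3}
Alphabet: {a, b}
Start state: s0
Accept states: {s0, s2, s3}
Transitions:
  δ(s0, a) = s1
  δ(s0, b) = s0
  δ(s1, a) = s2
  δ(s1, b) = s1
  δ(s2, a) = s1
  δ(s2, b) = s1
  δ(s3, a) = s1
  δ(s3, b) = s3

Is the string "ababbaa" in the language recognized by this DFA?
Processing string "ababbaa":
  s0 --a--> s1
  s1 --b--> s1
  s1 --a--> s2
  s2 --b--> s1
  s1 --b--> s1
  s1 --a--> s2
  s2 --a--> s1
Final state: s1
Accept states: {s0, s2, s3}
No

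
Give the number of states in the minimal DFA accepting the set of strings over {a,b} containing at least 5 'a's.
By Myhill–Nerode, count the distinguishable equivalence classes: 6 classes — having seen 0, 1, …, 4, or ≥5 copies of 'a'; any two classes i < j (j ≤ 5) are distinguished by the string a^(5−j), which takes class j to 5 copies (accepted) but leaves class i below 5 (rejected).
6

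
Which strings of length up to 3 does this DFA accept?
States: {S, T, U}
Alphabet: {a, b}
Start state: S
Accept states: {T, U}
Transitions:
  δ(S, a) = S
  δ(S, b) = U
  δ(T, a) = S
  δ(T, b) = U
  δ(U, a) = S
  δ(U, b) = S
b, ab, aab, bab, bbb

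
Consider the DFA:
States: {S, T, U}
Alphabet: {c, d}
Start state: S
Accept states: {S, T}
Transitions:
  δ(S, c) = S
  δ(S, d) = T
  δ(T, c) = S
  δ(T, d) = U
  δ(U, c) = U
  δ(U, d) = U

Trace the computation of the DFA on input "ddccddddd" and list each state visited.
read 'd': S → T
  read 'd': T → U
  read 'c': U → U
  read 'c': U → U
  read 'd': U → U
  read 'd': U → U
  read 'd': U → U
  read 'd': U → U
  read 'd': U → U
S -> T -> U -> U -> U -> U -> U -> U -> U -> U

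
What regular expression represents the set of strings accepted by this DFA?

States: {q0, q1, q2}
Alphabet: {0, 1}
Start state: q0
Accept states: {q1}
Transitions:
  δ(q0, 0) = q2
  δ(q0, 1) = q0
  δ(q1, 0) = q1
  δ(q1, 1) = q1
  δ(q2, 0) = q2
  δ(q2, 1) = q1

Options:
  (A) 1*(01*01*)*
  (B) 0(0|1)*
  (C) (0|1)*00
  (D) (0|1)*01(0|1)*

Check each option against the DFA on short strings; one disagreement eliminates an option:
  (A) 1*(01*01*)*: on ε the DFA stays in q0 and rejects (q0 ∉ Accept), but the regex matches it → eliminate
  (B) 0(0|1)*: on '0' the DFA goes q0 → q2 and rejects (q2 ∉ Accept), but the regex matches it → eliminate
  (C) (0|1)*00: on '00' the DFA goes q0 → q2 → q2 and rejects (q2 ∉ Accept), but the regex matches it → eliminate
  (D) (0|1)*01(0|1)*: agrees with the DFA on every string of length ≤ 6
Only (D) is consistent with the DFA.
(D) (0|1)*01(0|1)*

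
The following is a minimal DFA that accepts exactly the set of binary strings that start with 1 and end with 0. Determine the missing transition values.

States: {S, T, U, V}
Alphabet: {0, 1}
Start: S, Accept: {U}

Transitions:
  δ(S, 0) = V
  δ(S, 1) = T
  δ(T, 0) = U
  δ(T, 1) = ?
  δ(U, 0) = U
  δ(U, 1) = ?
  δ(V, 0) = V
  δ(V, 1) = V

From the language and accept set, identify what each state tracks — S: no input read; T: started with 1, last symbol 1; U: started with 1, last symbol 0; V: started with 0 (dead).
Each missing δ(q, a) is the state matching the new tracked value after reading a.
δ(T, 1) = T; δ(U, 1) = T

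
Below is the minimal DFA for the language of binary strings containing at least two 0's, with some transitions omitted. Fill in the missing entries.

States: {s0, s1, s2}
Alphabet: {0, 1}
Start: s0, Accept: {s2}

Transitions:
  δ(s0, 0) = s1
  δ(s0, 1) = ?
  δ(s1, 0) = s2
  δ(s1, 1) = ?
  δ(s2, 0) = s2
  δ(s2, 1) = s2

From the language and accept set, identify what each state tracks — s0: zero 0's seen; s1: one 0 seen; s2: ≥ two 0's seen.
Each missing δ(q, a) is the state matching the new tracked value after reading a.
δ(s0, 1) = s0; δ(s1, 1) = s1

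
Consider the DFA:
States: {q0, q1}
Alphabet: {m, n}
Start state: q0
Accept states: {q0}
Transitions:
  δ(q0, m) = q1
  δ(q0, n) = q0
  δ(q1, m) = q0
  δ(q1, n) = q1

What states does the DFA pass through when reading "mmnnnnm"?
read 'm': q0 → q1
  read 'm': q1 → q0
  read 'n': q0 → q0
  read 'n': q0 → q0
  read 'n': q0 → q0
  read 'n': q0 → q0
  read 'm': q0 → q1
q0 -> q1 -> q0 -> q0 -> q0 -> q0 -> q0 -> q1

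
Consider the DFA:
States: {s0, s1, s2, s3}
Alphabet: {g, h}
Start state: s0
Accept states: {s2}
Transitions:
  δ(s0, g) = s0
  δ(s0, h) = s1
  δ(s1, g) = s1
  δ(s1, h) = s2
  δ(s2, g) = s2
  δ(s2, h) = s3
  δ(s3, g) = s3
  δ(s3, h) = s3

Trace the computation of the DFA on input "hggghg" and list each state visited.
read 'h': s0 → s1
  read 'g': s1 → s1
  read 'g': s1 → s1
  read 'g': s1 → s1
  read 'h': s1 → s2
  read 'g': s2 → s2
s0 -> s1 -> s1 -> s1 -> s1 -> s2 -> s2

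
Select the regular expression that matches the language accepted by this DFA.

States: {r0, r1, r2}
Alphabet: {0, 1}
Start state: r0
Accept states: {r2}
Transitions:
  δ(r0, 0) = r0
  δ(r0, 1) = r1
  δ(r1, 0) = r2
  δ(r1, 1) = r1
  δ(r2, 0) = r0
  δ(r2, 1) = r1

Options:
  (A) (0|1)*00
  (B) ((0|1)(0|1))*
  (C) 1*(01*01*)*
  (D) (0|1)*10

Check each option against the DFA on short strings; one disagreement eliminates an option:
  (A) (0|1)*00: on '00' the DFA goes r0 → r0 → r0 and rejects (r0 ∉ Accept), but the regex matches it → eliminate
  (B) ((0|1)(0|1))*: on ε the DFA stays in r0 and rejects (r0 ∉ Accept), but the regex matches it → eliminate
  (C) 1*(01*01*)*: on ε the DFA stays in r0 and rejects (r0 ∉ Accept), but the regex matches it → eliminate
  (D) (0|1)*10: agrees with the DFA on every string of length ≤ 6
Only (D) is consistent with the DFA.
(D) (0|1)*10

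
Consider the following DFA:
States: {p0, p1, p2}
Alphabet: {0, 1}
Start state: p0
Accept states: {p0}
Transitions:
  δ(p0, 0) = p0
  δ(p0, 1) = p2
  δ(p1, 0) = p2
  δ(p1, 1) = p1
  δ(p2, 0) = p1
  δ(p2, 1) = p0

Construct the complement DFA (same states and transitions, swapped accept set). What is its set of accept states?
Complement accept states = All states \ Original accept states
= {p0, p1, p2} \ {p0}
{p1, p2}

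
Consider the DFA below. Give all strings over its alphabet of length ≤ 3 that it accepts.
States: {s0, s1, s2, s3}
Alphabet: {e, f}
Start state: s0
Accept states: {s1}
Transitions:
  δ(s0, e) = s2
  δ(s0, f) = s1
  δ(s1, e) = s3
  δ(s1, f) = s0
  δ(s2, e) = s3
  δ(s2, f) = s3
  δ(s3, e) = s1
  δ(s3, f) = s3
f, eee, efe, fee, fff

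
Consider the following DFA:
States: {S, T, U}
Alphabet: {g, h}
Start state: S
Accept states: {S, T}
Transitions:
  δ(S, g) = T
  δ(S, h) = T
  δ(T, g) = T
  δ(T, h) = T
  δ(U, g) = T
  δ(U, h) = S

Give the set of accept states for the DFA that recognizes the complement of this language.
Complement accept states = All states \ Original accept states
= {S, T, U} \ {S, T}
{U}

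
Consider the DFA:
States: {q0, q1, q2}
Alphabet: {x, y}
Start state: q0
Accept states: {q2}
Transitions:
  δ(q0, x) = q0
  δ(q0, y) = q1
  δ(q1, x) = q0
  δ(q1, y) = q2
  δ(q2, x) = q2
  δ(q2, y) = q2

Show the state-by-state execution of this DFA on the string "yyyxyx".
read 'y': q0 → q1
  read 'y': q1 → q2
  read 'y': q2 → q2
  read 'x': q2 → q2
  read 'y': q2 → q2
  read 'x': q2 → q2
q0 -> q1 -> q2 -> q2 -> q2 -> q2 -> q2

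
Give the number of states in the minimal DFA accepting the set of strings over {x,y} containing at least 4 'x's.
By Myhill–Nerode, count the distinguishable equivalence classes: 5 classes — having seen 0, 1, …, 3, or ≥4 copies of 'x'; any two classes i < j (j ≤ 4) are distinguished by the string x^(4−j), which takes class j to 4 copies (accepted) but leaves class i below 4 (rejected).
5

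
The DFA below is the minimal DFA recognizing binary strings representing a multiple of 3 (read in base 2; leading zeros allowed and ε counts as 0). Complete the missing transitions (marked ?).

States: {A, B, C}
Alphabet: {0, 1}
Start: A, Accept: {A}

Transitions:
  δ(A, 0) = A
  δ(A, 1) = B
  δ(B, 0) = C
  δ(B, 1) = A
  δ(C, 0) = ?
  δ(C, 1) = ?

From the language and accept set, identify what each state tracks — A: value ≡ 0 (mod 3); B: value ≡ 1 (mod 3); C: value ≡ 2 (mod 3).
Each missing δ(q, a) is the state matching the new tracked value after reading a.
δ(C, 0) = B; δ(C, 1) = C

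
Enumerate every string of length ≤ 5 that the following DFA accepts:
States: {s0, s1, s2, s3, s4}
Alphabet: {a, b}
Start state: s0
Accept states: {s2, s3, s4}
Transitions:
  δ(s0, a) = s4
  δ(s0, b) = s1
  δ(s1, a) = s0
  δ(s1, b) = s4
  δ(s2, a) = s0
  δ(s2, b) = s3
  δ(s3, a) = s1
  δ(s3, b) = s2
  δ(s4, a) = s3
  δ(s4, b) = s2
a, aa, ab, bb, aab, abb, baa, bba, bbb, aaab, aabb, abaa, abbb, baaa, baab, babb, bbab, bbbb, aaaaa, aaaba, aaabb, aabaa, aabbb, abaaa, abaab, ababb, abbab, abbbb, baaab, baabb, babaa, babba, babbb, bbaab, bbabb, bbbaa, bbbbb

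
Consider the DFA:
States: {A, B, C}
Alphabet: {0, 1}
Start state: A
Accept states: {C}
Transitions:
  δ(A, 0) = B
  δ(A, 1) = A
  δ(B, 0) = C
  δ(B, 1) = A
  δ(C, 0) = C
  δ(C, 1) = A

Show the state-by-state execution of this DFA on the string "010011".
read '0': A → B
  read '1': B → A
  read '0': A → B
  read '0': B → C
  read '1': C → A
  read '1': A → A
A -> B -> A -> B -> C -> A -> A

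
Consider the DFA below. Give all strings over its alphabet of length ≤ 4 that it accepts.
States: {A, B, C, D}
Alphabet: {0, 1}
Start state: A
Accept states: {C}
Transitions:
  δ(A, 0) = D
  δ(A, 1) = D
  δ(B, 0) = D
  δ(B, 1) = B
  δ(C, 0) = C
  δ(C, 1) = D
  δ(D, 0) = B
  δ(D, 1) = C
01, 11, 010, 110, 0001, 0100, 0111, 1001, 1100, 1111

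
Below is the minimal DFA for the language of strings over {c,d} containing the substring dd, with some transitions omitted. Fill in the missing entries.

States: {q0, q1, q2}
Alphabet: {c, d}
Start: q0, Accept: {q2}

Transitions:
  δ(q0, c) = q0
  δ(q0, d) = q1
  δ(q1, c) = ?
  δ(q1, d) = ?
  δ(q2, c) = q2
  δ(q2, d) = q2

From the language and accept set, identify what each state tracks — q0: no progress toward dd; q1: one trailing d; q2: substring dd seen.
Each missing δ(q, a) is the state matching the new tracked value after reading a.
δ(q1, c) = q0; δ(q1, d) = q2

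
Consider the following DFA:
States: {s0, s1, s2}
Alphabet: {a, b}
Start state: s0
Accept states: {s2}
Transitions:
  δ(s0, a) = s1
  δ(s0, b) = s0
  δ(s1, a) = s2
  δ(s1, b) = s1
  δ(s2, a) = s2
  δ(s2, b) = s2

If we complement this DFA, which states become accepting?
Complement accept states = All states \ Original accept states
= {s0, s1, s2} \ {s2}
{s0, s1}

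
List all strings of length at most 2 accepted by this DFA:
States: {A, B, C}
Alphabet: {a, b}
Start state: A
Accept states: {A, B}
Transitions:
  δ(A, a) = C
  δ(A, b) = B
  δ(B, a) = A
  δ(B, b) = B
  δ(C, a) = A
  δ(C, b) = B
ε, b, aa, ab, ba, bb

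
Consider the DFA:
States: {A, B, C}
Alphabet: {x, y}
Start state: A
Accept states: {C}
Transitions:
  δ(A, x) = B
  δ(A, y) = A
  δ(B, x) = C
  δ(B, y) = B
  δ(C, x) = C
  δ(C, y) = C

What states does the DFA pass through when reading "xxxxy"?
read 'x': A → B
  read 'x': B → C
  read 'x': C → C
  read 'x': C → C
  read 'y': C → C
A -> B -> C -> C -> C -> C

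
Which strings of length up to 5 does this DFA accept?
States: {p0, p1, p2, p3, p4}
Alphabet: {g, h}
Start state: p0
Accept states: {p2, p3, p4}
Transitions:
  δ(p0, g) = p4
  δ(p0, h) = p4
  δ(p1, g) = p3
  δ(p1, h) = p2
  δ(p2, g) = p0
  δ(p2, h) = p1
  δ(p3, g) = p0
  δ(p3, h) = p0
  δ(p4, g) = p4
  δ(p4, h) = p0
g, h, gg, hg, ggg, ghg, ghh, hgg, hhg, hhh, gggg, gghg, gghh, ghgg, ghhg, hggg, hghg, hghh, hhgg, hhhg, ggggg, ggghg, ggghh, gghgg, gghhg, ghggg, ghghg, ghghh, ghhgg, ghhhg, ghhhh, hgggg, hgghg, hgghh, hghgg, hghhg, hhggg, hhghg, hhghh, hhhgg, hhhhg, hhhhh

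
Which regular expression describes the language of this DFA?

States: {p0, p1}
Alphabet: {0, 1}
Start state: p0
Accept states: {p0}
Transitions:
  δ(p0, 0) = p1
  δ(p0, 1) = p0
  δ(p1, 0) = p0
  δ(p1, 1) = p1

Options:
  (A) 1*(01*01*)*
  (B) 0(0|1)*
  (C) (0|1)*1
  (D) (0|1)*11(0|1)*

Check each option against the DFA on short strings; one disagreement eliminates an option:
  (A) 1*(01*01*)*: agrees with the DFA on every string of length ≤ 6
  (B) 0(0|1)*: on ε the DFA stays in p0 and accepts (p0 ∈ Accept), but the regex does not match it → eliminate
  (C) (0|1)*1: on ε the DFA stays in p0 and accepts (p0 ∈ Accept), but the regex does not match it → eliminate
  (D) (0|1)*11(0|1)*: on ε the DFA stays in p0 and accepts (p0 ∈ Accept), but the regex does not match it → eliminate
Only (A) is consistent with the DFA.
(A) 1*(01*01*)*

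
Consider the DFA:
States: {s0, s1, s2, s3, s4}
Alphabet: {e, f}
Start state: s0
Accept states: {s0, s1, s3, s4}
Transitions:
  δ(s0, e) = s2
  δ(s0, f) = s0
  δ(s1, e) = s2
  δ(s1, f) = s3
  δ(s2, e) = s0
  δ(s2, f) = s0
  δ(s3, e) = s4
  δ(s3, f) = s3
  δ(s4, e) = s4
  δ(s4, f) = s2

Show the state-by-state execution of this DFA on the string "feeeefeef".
read 'f': s0 → s0
  read 'e': s0 → s2
  read 'e': s2 → s0
  read 'e': s0 → s2
  read 'e': s2 → s0
  read 'f': s0 → s0
  read 'e': s0 → s2
  read 'e': s2 → s0
  read 'f': s0 → s0
s0 -> s0 -> s2 -> s0 -> s2 -> s0 -> s0 -> s2 -> s0 -> s0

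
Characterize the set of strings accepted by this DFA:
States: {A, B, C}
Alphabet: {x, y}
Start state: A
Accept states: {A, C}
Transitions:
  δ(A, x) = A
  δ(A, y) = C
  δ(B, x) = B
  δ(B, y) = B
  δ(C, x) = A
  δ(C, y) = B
Testing a few strings:
  'y' → accept
  'xy' → accept
  'yx' → accept
  'yxyx' → accept
State roles: A=last symbol not y (ok); B=saw yy (dead); C=last symbol y (ok)
All strings over {x,y} with no two consecutive y's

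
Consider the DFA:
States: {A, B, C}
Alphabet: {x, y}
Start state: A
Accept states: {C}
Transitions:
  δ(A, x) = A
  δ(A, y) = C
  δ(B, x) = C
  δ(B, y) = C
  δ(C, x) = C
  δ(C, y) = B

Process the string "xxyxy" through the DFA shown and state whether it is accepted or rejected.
Processing string "xxyxy":
  A --x--> A
  A --x--> A
  A --y--> C
  C --x--> C
  C --y--> B
Final state: B
Accept states: {C}
No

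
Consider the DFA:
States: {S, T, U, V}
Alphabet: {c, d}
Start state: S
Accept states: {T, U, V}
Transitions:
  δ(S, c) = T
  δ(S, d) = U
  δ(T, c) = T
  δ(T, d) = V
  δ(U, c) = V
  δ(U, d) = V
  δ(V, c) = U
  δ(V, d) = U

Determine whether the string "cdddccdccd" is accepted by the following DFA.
Processing string "cdddccdccd":
  S --c--> T
  T --d--> V
  V --d--> U
  U --d--> V
  V --c--> U
  U --c--> V
  V --d--> U
  U --c--> V
  V --c--> U
  U --d--> V
Final state: V
Accept states: {T, U, V}
Yes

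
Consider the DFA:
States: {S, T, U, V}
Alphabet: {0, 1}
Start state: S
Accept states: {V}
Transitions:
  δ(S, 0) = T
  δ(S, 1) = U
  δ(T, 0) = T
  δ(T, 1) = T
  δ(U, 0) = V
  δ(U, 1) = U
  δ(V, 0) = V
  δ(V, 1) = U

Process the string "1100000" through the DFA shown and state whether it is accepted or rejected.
Processing string "1100000":
  S --1--> U
  U --1--> U
  U --0--> V
  V --0--> V
  V --0--> V
  V --0--> V
  V --0--> V
Final state: V
Accept states: {V}
Yes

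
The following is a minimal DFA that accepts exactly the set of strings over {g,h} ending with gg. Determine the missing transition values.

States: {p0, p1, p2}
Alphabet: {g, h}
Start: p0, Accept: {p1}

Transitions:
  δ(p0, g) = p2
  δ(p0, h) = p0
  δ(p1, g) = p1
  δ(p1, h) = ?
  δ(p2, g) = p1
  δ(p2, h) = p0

From the language and accept set, identify what each state tracks — p0: last symbol not g; p1: two trailing g's; p2: one trailing g.
Each missing δ(q, a) is the state matching the new tracked value after reading a.
δ(p1, h) = p0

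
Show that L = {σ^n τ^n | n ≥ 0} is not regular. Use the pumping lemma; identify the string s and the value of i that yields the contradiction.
Assume L is regular with pumping length p. Idea: pumping the σ-block changes the count balance.
Choose s = σ^p τ^p (length 2p ≥ p). By the pumping lemma, s = xyz with |xy| ≤ p, |y| > 0. So y = σ^k for some k > 0 (since xy is entirely within the σ's). Pumping gives xy²z = σ^(p+k) τ^p, which is not in L since p+k ≠ p.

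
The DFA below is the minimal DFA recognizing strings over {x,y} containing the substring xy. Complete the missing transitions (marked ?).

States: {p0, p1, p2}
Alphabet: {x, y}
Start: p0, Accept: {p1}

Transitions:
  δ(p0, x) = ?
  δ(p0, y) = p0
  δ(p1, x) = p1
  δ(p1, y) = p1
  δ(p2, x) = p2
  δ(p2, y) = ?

From the language and accept set, identify what each state tracks — p0: no x seen yet; p1: substring xy seen; p2: seen a x, waiting for y.
Each missing δ(q, a) is the state matching the new tracked value after reading a.
δ(p0, x) = p2; δ(p2, y) = p1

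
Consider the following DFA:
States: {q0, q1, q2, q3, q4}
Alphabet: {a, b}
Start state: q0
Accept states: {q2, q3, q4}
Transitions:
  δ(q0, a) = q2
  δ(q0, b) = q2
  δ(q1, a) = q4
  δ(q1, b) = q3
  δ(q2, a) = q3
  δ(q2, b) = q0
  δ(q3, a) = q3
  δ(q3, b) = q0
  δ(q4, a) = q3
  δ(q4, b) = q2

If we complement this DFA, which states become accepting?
Complement accept states = All states \ Original accept states
= {q0, q1, q2, q3, q4} \ {q2, q3, q4}
{q0, q1}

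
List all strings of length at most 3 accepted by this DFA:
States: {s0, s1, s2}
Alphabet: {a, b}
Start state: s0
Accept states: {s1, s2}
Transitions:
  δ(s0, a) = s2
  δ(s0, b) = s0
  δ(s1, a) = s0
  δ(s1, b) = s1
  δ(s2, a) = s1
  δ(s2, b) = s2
a, aa, ab, ba, aab, aba, abb, baa, bab, bba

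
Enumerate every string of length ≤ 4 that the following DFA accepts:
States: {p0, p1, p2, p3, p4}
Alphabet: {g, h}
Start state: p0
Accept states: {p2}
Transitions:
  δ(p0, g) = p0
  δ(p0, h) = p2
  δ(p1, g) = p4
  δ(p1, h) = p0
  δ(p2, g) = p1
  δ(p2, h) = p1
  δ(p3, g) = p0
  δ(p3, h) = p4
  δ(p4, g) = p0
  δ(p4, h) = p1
h, gh, ggh, gggh, hghh, hhhh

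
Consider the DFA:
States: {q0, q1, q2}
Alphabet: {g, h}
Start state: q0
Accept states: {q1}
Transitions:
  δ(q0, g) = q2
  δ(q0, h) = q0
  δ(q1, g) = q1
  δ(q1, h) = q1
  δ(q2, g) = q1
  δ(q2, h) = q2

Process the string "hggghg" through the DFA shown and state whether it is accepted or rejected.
Processing string "hggghg":
  q0 --h--> q0
  q0 --g--> q2
  q2 --g--> q1
  q1 --g--> q1
  q1 --h--> q1
  q1 --g--> q1
Final state: q1
Accept states: {q1}
Yes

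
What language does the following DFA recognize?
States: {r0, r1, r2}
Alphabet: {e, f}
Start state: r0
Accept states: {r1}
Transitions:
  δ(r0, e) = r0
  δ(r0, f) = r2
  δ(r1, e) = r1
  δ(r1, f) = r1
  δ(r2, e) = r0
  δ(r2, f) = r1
Testing a few strings:
  'eef' → reject
  'efe' → reject
  'fef' → reject
  'e' → reject
State roles: r0=no progress toward ff; r1=substring ff seen; r2=one trailing f
All strings over {e,f} containing the substring ff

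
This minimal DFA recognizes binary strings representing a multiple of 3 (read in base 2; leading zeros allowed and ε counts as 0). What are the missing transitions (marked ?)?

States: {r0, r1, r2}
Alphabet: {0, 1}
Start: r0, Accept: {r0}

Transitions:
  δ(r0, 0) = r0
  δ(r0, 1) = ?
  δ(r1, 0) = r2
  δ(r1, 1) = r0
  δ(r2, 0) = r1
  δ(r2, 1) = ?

From the language and accept set, identify what each state tracks — r0: value ≡ 0 (mod 3); r1: value ≡ 1 (mod 3); r2: value ≡ 2 (mod 3).
Each missing δ(q, a) is the state matching the new tracked value after reading a.
δ(r0, 1) = r1; δ(r2, 1) = r2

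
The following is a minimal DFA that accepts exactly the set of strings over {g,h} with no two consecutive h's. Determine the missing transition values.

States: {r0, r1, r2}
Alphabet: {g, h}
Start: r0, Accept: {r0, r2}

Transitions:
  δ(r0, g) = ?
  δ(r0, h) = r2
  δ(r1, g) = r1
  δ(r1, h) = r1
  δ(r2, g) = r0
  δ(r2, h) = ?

From the language and accept set, identify what each state tracks — r0: last symbol not h (ok); r1: saw hh (dead); r2: last symbol h (ok).
Each missing δ(q, a) is the state matching the new tracked value after reading a.
δ(r0, g) = r0; δ(r2, h) = r1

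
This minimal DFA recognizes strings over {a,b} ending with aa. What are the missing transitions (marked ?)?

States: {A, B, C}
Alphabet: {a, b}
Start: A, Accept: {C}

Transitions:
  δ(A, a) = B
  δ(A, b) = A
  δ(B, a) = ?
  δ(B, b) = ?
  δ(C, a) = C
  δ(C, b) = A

From the language and accept set, identify what each state tracks — A: last symbol not a; B: one trailing a; C: two trailing a's.
Each missing δ(q, a) is the state matching the new tracked value after reading a.
δ(B, a) = C; δ(B, b) = A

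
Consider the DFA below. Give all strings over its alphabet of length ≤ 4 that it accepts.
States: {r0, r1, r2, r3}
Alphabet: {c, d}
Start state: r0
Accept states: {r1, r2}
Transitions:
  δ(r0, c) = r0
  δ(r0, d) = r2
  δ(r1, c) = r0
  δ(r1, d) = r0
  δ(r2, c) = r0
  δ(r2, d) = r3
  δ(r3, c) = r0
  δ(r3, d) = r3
d, cd, ccd, dcd, cccd, cdcd, dccd, ddcd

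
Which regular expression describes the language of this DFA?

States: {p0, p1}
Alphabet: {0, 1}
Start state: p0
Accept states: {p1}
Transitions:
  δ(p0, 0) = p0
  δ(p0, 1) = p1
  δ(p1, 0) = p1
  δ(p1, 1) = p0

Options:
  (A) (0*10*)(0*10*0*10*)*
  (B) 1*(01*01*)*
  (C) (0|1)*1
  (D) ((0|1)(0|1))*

Check each option against the DFA on short strings; one disagreement eliminates an option:
  (A) (0*10*)(0*10*0*10*)*: agrees with the DFA on every string of length ≤ 6
  (B) 1*(01*01*)*: on ε the DFA stays in p0 and rejects (p0 ∉ Accept), but the regex matches it → eliminate
  (C) (0|1)*1: on '10' the DFA goes p0 → p1 → p1 and accepts (p1 ∈ Accept), but the regex does not match it → eliminate
  (D) ((0|1)(0|1))*: on ε the DFA stays in p0 and rejects (p0 ∉ Accept), but the regex matches it → eliminate
Only (A) is consistent with the DFA.
(A) (0*10*)(0*10*0*10*)*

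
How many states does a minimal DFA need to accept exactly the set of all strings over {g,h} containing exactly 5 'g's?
By Myhill–Nerode, count the distinguishable equivalence classes: 7 classes — having seen 0, 1, …, 5, or >5 copies of 'g'; the count-5 class is the only accepting one and >5 is dead.
7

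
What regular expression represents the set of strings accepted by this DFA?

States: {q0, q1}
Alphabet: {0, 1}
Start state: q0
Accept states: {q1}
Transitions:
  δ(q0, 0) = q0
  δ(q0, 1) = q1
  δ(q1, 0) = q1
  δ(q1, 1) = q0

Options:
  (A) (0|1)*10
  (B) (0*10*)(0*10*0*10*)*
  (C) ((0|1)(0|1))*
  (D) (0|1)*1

Check each option against the DFA on short strings; one disagreement eliminates an option:
  (A) (0|1)*10: on '1' the DFA goes q0 → q1 and accepts (q1 ∈ Accept), but the regex does not match it → eliminate
  (B) (0*10*)(0*10*0*10*)*: agrees with the DFA on every string of length ≤ 6
  (C) ((0|1)(0|1))*: on ε the DFA stays in q0 and rejects (q0 ∉ Accept), but the regex matches it → eliminate
  (D) (0|1)*1: on '10' the DFA goes q0 → q1 → q1 and accepts (q1 ∈ Accept), but the regex does not match it → eliminate
Only (B) is consistent with the DFA.
(B) (0*10*)(0*10*0*10*)*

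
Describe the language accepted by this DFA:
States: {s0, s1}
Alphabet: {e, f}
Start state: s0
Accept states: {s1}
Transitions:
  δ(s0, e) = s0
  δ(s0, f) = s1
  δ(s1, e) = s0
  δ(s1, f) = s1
Testing a few strings:
  'e' → reject
  'fee' → reject
  'ff' → accept
  'fef' → accept
State roles: s0=last symbol not f; s1=last symbol is f
All strings over {e,f} ending with f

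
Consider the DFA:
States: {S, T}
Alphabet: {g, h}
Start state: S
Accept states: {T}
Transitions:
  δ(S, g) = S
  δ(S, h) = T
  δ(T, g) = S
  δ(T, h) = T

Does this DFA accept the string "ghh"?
Processing string "ghh":
  S --g--> S
  S --h--> T
  T --h--> T
Final state: T
Accept states: {T}
Yes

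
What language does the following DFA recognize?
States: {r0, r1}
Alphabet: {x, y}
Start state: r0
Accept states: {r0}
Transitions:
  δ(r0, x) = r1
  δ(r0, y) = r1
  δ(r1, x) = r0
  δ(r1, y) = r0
Testing a few strings:
  'y' → reject
  'xxx' → reject
  'xyx' → reject
  'x' → reject
State roles: r0=even length so far; r1=odd length so far
All strings over {x,y} of even length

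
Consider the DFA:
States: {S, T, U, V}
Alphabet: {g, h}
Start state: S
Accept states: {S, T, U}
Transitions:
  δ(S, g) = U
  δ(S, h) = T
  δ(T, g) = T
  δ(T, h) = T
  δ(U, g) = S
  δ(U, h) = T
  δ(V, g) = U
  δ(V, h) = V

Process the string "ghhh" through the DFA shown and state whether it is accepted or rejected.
Processing string "ghhh":
  S --g--> U
  U --h--> T
  T --h--> T
  T --h--> T
Final state: T
Accept states: {S, T, U}
Yes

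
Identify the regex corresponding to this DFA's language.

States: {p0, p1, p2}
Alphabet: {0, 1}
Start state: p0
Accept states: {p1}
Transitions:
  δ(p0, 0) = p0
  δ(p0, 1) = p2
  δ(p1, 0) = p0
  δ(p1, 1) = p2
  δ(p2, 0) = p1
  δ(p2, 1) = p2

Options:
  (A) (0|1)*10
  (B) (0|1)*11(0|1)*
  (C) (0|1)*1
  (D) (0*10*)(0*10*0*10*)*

Check each option against the DFA on short strings; one disagreement eliminates an option:
  (A) (0|1)*10: agrees with the DFA on every string of length ≤ 6
  (B) (0|1)*11(0|1)*: on '10' the DFA goes p0 → p2 → p1 and accepts (p1 ∈ Accept), but the regex does not match it → eliminate
  (C) (0|1)*1: on '1' the DFA goes p0 → p2 and rejects (p2 ∉ Accept), but the regex matches it → eliminate
  (D) (0*10*)(0*10*0*10*)*: on '1' the DFA goes p0 → p2 and rejects (p2 ∉ Accept), but the regex matches it → eliminate
Only (A) is consistent with the DFA.
(A) (0|1)*10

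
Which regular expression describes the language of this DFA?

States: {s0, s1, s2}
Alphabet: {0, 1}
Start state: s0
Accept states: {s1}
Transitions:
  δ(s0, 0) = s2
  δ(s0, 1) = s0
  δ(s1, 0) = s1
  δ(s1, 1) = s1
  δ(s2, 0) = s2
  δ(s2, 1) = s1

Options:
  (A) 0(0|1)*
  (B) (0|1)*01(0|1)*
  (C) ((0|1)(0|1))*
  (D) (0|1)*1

Check each option against the DFA on short strings; one disagreement eliminates an option:
  (A) 0(0|1)*: on '0' the DFA goes s0 → s2 and rejects (s2 ∉ Accept), but the regex matches it → eliminate
  (B) (0|1)*01(0|1)*: agrees with the DFA on every string of length ≤ 6
  (C) ((0|1)(0|1))*: on ε the DFA stays in s0 and rejects (s0 ∉ Accept), but the regex matches it → eliminate
  (D) (0|1)*1: on '1' the DFA goes s0 → s0 and rejects (s0 ∉ Accept), but the regex matches it → eliminate
Only (B) is consistent with the DFA.
(B) (0|1)*01(0|1)*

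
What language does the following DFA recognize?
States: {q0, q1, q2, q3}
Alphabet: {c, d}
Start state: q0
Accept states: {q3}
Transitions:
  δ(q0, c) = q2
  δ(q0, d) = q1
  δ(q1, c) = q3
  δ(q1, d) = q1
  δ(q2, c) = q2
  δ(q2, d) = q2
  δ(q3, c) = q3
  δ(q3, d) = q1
Testing a few strings:
  'c' → reject
  'dc' → accept
  'dd' → reject
  'd' → reject
State roles: q0=no input read; q1=started with d, last symbol d; q2=started with c (dead); q3=started with d, last symbol c
All strings over {c,d} that start with d and end with c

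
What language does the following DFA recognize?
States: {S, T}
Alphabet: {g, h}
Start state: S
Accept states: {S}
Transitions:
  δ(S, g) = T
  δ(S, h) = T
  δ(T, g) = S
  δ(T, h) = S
Testing a few strings:
  'ghg' → reject
  'hhh' → reject
  'gg' → accept
  'gh' → accept
State roles: S=even length so far; T=odd length so far
All strings over {g,h} of even length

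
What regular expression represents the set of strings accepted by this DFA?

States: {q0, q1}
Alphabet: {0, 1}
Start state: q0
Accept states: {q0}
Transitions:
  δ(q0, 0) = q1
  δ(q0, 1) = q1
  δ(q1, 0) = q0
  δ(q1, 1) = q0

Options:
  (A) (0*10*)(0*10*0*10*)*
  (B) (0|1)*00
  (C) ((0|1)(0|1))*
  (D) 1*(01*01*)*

Check each option against the DFA on short strings; one disagreement eliminates an option:
  (A) (0*10*)(0*10*0*10*)*: on ε the DFA stays in q0 and accepts (q0 ∈ Accept), but the regex does not match it → eliminate
  (B) (0|1)*00: on ε the DFA stays in q0 and accepts (q0 ∈ Accept), but the regex does not match it → eliminate
  (C) ((0|1)(0|1))*: agrees with the DFA on every string of length ≤ 6
  (D) 1*(01*01*)*: on '1' the DFA goes q0 → q1 and rejects (q1 ∉ Accept), but the regex matches it → eliminate
Only (C) is consistent with the DFA.
(C) ((0|1)(0|1))*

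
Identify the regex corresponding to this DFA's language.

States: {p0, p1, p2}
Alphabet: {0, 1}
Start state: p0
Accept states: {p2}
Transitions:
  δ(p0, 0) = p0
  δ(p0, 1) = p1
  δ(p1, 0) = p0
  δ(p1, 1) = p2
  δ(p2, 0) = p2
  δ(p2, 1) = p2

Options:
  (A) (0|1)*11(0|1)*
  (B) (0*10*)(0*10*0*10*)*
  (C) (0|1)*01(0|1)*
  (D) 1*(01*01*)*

Check each option against the DFA on short strings; one disagreement eliminates an option:
  (A) (0|1)*11(0|1)*: agrees with the DFA on every string of length ≤ 6
  (B) (0*10*)(0*10*0*10*)*: on '1' the DFA goes p0 → p1 and rejects (p1 ∉ Accept), but the regex matches it → eliminate
  (C) (0|1)*01(0|1)*: on '01' the DFA goes p0 → p0 → p1 and rejects (p1 ∉ Accept), but the regex matches it → eliminate
  (D) 1*(01*01*)*: on ε the DFA stays in p0 and rejects (p0 ∉ Accept), but the regex matches it → eliminate
Only (A) is consistent with the DFA.
(A) (0|1)*11(0|1)*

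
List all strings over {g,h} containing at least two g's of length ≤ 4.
gg, ggg, ggh, ghg, hgg, gggg, gggh, gghg, gghh, ghgg, ghgh, ghhg, hggg, hggh, hghg, hhgg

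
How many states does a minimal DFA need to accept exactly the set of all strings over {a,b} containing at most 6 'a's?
By Myhill–Nerode, count the distinguishable equivalence classes: 8 classes — having seen 0, 1, …, 6, or >6 copies of 'a'; counts 0 through 6 are accepting and >6 is dead.
8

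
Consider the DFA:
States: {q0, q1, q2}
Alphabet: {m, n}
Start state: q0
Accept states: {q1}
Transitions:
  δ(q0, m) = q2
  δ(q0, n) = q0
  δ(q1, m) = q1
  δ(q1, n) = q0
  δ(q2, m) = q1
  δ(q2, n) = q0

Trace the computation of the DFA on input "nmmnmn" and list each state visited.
read 'n': q0 → q0
  read 'm': q0 → q2
  read 'm': q2 → q1
  read 'n': q1 → q0
  read 'm': q0 → q2
  read 'n': q2 → q0
q0 -> q0 -> q2 -> q1 -> q0 -> q2 -> q0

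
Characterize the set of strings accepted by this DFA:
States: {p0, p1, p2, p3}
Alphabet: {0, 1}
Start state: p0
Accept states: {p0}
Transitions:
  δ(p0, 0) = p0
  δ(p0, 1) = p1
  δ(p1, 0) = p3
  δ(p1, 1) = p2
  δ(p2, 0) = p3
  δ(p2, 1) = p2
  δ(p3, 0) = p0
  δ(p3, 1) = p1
Testing a few strings:
  '00' → accept
  '0' → accept
  '11' → reject
  '101' → reject
State roles: p0=value ≡ 0 (mod 4); p1=value ≡ 1 (mod 4); p2=value ≡ 3 (mod 4); p3=value ≡ 2 (mod 4)
All binary strings representing a multiple of 4 (read in base 2; leading zeros allowed and ε counts as 0)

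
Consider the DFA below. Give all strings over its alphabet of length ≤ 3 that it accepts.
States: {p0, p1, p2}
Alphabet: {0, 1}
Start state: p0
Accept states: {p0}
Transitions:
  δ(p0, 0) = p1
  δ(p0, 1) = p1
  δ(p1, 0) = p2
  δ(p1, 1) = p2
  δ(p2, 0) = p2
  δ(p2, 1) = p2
ε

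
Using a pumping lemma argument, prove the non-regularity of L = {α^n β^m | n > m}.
Assume L is regular with pumping length p. Idea: pumping down the α-block drops the α-count to at most the β-count.
Choose s = α^(p+1) β^p ∈ L (|s| = 2p+1 ≥ p). By the pumping lemma, s = xyz with |xy| ≤ p, |y| > 0, so y = α^k with k ≥ 1. Take i = 0: xz = α^(p+1−k) β^p. Since k ≥ 1, p+1−k ≤ p, so the number of α's is no longer strictly greater than the number of β's, hence xz ∉ L.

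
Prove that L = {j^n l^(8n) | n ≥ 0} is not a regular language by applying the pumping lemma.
Assume L is regular with pumping length p. Idea: pumping the j-block breaks the 1:8 ratio.
Choose s = j^p l^(8p) (length 9p ≥ p). By the pumping lemma, s = xyz with |xy| ≤ p, |y| > 0, so y = j^k with k ≥ 1. Then xy²z = j^(p+k) l^(8p). For this to be in L we would need 8p = 8(p+k), i.e. 8k = 0, contradicting k ≥ 1. So xy²z ∉ L.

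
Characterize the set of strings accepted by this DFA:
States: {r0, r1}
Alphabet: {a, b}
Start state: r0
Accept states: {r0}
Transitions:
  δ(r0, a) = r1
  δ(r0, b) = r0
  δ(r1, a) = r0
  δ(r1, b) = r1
Testing a few strings:
  'b' → accept
  'bbb' → accept
  'a' → reject
  'bb' → accept
State roles: r0=even number of a's so far; r1=odd number of a's so far
All strings over {a,b} with an even number of a's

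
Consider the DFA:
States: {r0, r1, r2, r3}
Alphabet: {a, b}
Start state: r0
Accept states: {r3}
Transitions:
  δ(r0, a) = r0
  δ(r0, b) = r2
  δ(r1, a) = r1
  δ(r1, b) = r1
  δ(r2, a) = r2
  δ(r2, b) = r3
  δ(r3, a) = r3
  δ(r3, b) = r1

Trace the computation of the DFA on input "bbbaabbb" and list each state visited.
read 'b': r0 → r2
  read 'b': r2 → r3
  read 'b': r3 → r1
  read 'a': r1 → r1
  read 'a': r1 → r1
  read 'b': r1 → r1
  read 'b': r1 → r1
  read 'b': r1 → r1
r0 -> r2 -> r3 -> r1 -> r1 -> r1 -> r1 -> r1 -> r1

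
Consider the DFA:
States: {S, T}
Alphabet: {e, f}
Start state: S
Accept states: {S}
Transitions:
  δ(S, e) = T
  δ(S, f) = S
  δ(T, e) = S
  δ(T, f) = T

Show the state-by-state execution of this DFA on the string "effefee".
read 'e': S → T
  read 'f': T → T
  read 'f': T → T
  read 'e': T → S
  read 'f': S → S
  read 'e': S → T
  read 'e': T → S
S -> T -> T -> T -> S -> S -> T -> S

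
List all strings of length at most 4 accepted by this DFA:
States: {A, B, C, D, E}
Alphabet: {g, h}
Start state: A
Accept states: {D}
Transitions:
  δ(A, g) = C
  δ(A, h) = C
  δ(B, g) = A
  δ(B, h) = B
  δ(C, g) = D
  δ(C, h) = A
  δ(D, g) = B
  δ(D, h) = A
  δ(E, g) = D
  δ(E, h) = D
gg, hg, ghgg, ghhg, hhgg, hhhg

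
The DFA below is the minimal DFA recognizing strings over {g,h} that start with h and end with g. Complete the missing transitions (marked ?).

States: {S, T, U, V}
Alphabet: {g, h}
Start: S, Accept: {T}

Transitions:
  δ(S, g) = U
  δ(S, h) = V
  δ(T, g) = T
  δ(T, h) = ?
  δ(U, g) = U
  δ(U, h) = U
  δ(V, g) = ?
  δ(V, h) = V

From the language and accept set, identify what each state tracks — S: no input read; T: started with h, last symbol g; U: started with g (dead); V: started with h, last symbol h.
Each missing δ(q, a) is the state matching the new tracked value after reading a.
δ(T, h) = V; δ(V, g) = T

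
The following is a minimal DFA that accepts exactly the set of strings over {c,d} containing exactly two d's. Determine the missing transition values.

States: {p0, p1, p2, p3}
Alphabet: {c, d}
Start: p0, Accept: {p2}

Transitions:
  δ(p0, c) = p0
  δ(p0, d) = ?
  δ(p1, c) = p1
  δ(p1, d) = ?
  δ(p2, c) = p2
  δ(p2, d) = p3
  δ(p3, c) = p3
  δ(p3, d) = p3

From the language and accept set, identify what each state tracks — p0: zero d's; p1: one d; p2: two d's; p3: ≥ three d's (dead).
Each missing δ(q, a) is the state matching the new tracked value after reading a.
δ(p0, d) = p1; δ(p1, d) = p2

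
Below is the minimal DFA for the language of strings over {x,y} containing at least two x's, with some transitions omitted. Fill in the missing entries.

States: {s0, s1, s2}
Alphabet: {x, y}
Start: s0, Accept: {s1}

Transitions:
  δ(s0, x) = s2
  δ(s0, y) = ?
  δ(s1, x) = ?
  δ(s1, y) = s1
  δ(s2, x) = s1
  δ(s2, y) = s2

From the language and accept set, identify what each state tracks — s0: zero x's seen; s1: ≥ two x's seen; s2: one x seen.
Each missing δ(q, a) is the state matching the new tracked value after reading a.
δ(s0, y) = s0; δ(s1, x) = s1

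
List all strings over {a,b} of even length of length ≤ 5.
ε, aa, ab, ba, bb, aaaa, aaab, aaba, aabb, abaa, abab, abba, abbb, baaa, baab, baba, babb, bbaa, bbab, bbba, bbbb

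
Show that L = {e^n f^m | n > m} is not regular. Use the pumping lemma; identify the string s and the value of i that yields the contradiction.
Assume L is regular with pumping length p. Idea: pumping down the e-block drops the e-count to at most the f-count.
Choose s = e^(p+1) f^p ∈ L (|s| = 2p+1 ≥ p). By the pumping lemma, s = xyz with |xy| ≤ p, |y| > 0, so y = e^k with k ≥ 1. Take i = 0: xz = e^(p+1−k) f^p. Since k ≥ 1, p+1−k ≤ p, so the number of e's is no longer strictly greater than the number of f's, hence xz ∉ L.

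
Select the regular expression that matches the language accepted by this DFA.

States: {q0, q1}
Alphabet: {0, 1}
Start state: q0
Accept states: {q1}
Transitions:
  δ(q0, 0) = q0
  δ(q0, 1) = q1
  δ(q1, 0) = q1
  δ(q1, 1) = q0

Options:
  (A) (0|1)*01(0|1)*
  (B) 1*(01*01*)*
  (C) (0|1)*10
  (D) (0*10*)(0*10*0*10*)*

Check each option against the DFA on short strings; one disagreement eliminates an option:
  (A) (0|1)*01(0|1)*: on '1' the DFA goes q0 → q1 and accepts (q1 ∈ Accept), but the regex does not match it → eliminate
  (B) 1*(01*01*)*: on ε the DFA stays in q0 and rejects (q0 ∉ Accept), but the regex matches it → eliminate
  (C) (0|1)*10: on '1' the DFA goes q0 → q1 and accepts (q1 ∈ Accept), but the regex does not match it → eliminate
  (D) (0*10*)(0*10*0*10*)*: agrees with the DFA on every string of length ≤ 6
Only (D) is consistent with the DFA.
(D) (0*10*)(0*10*0*10*)*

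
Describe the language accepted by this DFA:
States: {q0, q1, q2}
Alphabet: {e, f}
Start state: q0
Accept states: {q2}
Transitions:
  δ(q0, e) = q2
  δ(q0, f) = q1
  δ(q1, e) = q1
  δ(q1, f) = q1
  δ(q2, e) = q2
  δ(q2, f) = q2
Testing a few strings:
  'eee' → accept
  'ef' → accept
  'fe' → reject
  'eef' → accept
State roles: q0=no input read; q1=started with f (dead); q2=started with e
All strings over {e,f} starting with e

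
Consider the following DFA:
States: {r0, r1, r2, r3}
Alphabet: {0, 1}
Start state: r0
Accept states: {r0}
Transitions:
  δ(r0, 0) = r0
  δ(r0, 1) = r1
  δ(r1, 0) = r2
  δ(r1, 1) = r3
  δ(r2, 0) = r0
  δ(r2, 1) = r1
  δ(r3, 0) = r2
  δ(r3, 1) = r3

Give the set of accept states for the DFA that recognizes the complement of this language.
Complement accept states = All states \ Original accept states
= {r0, r1, r2, r3} \ {r0}
{r1, r2, r3}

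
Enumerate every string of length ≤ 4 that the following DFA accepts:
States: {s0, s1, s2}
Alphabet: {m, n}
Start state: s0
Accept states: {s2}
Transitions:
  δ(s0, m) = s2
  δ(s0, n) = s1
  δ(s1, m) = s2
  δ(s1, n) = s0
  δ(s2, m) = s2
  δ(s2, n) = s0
m, mm, nm, mmm, mnm, nmm, nnm, mmmm, mmnm, mnmm, mnnm, nmmm, nmnm, nnmm, nnnm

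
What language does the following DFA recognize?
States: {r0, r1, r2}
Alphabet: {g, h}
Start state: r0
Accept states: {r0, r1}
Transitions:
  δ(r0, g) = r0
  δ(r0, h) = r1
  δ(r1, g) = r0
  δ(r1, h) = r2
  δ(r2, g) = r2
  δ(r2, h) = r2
Testing a few strings:
  'hhg' → reject
  'hhh' → reject
  'gghh' → reject
  'gg' → accept
State roles: r0=last symbol not h (ok); r1=last symbol h (ok); r2=saw hh (dead)
All strings over {g,h} with no two consecutive h's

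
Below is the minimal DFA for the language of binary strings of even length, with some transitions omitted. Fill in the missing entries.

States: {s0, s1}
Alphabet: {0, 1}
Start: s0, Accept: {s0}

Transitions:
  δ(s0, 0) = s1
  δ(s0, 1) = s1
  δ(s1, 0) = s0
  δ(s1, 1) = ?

From the language and accept set, identify what each state tracks — s0: even length so far; s1: odd length so far.
Each missing δ(q, a) is the state matching the new tracked value after reading a.
δ(s1, 1) = s0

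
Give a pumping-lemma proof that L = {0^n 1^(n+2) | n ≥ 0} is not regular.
Assume L is regular with pumping length p. Idea: pumping the 0-block breaks the fixed offset of 2.
Choose s = 0^p 1^(p+2) ∈ L. By the pumping lemma, s = xyz with |xy| ≤ p, |y| > 0, so y = 0^k with k ≥ 1. Then xy²z = 0^(p+k) 1^(p+2). For this to be in L we would need p+2 = (p+k)+2, i.e. k = 0, contradicting k ≥ 1. So xy²z ∉ L.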